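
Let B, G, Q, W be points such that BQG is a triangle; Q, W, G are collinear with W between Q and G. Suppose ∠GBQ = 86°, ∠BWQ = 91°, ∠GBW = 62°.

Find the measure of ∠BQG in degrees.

∠BQG = 65°

1. ∠BWG = 89°  [linear pair at W on QG]
2. ∠BGW = 29°  [△BWG]
3. ∠BGQ = 29°  [W on ray GQ]
4. ∠BQG = 65°  [△BQG]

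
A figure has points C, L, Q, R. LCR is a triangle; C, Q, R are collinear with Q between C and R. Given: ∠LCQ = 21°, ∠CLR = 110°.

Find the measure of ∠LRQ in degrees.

∠LRQ = 49°

1. ∠LCR = 21°  [Q on ray CR]
2. ∠CRL = 49°  [△LCR]
3. ∠LRQ = 49°  [Q on ray RC]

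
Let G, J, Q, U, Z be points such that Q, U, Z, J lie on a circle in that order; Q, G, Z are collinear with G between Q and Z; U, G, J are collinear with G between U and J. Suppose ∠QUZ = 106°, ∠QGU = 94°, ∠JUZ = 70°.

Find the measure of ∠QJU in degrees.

1. ∠JGZ = 94°  [vertical angles at G]
2. ∠JQZ = 70°  [same arc ZJ]
3. ∠JGQ = 86°  [linear pair at G on QZ]
4. ∠QJU = 24°  [△QGJ]

∠QJU = 24°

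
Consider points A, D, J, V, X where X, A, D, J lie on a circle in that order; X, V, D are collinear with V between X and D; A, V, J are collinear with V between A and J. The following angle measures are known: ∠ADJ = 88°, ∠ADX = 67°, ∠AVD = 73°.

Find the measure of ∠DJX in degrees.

∠DJX = 119°

1. ∠AXJ = 92°  [cyclic XADJ, opposite ∠X+∠D]
2. ∠AJX = 67°  [same arc XA]
3. ∠JVX = 73°  [vertical angles at V]
4. ∠JAX = 21°  [△XAJ]
5. ∠DXJ = 40°  [△XVJ]
6. ∠JDX = 21°  [same arc XJ]
7. ∠DJX = 119°  [△XDJ]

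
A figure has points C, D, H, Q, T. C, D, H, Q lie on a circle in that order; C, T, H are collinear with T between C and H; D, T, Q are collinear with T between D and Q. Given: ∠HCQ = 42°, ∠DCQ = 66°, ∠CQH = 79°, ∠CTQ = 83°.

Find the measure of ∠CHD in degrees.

1. ∠HDQ = 42°  [same arc HQ]
2. ∠DTH = 83°  [vertical angles at T]
3. ∠CHD = 55°  [△DTH]

∠CHD = 55°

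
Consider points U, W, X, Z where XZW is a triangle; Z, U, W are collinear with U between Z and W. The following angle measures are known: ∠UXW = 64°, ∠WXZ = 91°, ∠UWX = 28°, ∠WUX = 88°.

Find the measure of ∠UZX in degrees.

1. ∠XWZ = 28°  [U on ray WZ]
2. ∠WZX = 61°  [△XZW]
3. ∠UZX = 61°  [U on ray ZW]

∠UZX = 61°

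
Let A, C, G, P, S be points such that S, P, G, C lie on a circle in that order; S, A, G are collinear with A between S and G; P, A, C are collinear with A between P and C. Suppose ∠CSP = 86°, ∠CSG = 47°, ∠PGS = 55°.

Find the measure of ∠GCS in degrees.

1. ∠PCS = 55°  [same arc SP]
2. ∠CPS = 39°  [△SPC]
3. ∠CGS = 39°  [same arc SC]
4. ∠GCS = 94°  [△SGC]

∠GCS = 94°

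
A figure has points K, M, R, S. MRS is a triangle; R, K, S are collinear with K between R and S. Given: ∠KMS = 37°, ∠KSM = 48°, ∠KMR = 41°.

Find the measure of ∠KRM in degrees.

1. ∠MKS = 95°  [△MKS]
2. ∠MKR = 85°  [linear pair at K on RS]
3. ∠KRM = 54°  [△MRK]

∠KRM = 54°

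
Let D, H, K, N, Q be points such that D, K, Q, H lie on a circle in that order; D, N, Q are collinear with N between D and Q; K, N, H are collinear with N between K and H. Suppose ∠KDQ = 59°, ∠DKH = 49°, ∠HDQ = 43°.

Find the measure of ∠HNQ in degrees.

1. ∠KHQ = 59°  [same arc KQ]
2. ∠DQH = 49°  [same arc DH]
3. ∠HNQ = 72°  [△QNH]

∠HNQ = 72°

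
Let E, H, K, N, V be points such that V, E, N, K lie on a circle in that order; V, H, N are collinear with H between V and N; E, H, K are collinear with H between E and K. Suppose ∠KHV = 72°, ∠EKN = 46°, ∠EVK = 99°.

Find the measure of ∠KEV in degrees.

∠KEV = 26°

1. ∠EHN = 72°  [vertical angles at H]
2. ∠EVN = 46°  [same arc EN]
3. ∠EHV = 108°  [linear pair at H on VN]
4. ∠KEV = 26°  [△VHE]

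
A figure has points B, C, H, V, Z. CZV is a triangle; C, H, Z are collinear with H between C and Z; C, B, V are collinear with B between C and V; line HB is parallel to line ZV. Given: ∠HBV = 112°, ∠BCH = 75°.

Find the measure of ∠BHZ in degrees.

1. ∠CBH = 68°  [linear pair at B on CV]
2. ∠BHC = 37°  [△CHB]
3. ∠BHZ = 143°  [linear pair at H on CZ]

∠BHZ = 143°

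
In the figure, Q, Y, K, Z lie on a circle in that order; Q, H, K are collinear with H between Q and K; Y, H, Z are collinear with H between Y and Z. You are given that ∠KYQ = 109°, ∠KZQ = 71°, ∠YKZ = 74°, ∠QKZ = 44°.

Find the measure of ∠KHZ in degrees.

1. ∠KQZ = 65°  [△QKZ]
2. ∠KYZ = 65°  [same arc KZ]
3. ∠KZY = 41°  [△YKZ]
4. ∠KHZ = 95°  [△KHZ]

∠KHZ = 95°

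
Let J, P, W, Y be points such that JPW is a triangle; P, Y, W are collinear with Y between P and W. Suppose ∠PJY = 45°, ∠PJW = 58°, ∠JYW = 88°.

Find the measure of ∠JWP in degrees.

∠JWP = 79°

1. ∠JYP = 92°  [linear pair at Y on PW]
2. ∠JPY = 43°  [△JPY]
3. ∠JPW = 43°  [Y on ray PW]
4. ∠JWP = 79°  [△JPW]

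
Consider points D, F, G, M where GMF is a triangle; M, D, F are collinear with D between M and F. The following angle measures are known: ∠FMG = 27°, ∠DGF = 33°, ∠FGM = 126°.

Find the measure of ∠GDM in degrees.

1. ∠GFM = 27°  [△GMF]
2. ∠DFG = 27°  [D on ray FM]
3. ∠FDG = 120°  [△GDF]
4. ∠GDM = 60°  [linear pair at D on MF]

∠GDM = 60°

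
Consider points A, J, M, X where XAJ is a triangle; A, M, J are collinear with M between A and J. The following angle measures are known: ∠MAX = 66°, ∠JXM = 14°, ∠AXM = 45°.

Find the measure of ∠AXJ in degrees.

1. ∠AMX = 69°  [△XAM]
2. ∠JAX = 66°  [M on ray AJ]
3. ∠JMX = 111°  [linear pair at M on AJ]
4. ∠MJX = 55°  [△XMJ]
5. ∠AJX = 55°  [M on ray JA]
6. ∠AXJ = 59°  [△XAJ]

∠AXJ = 59°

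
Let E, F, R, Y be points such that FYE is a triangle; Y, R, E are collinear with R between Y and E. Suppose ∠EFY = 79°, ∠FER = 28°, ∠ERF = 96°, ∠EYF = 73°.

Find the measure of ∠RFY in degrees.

∠RFY = 23°

1. ∠FRY = 84°  [linear pair at R on YE]
2. ∠FYR = 73°  [R on ray YE]
3. ∠RFY = 23°  [△FYR]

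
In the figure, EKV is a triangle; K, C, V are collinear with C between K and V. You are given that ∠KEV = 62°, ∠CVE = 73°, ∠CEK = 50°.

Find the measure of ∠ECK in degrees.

∠ECK = 85°

1. ∠EVK = 73°  [C on ray VK]
2. ∠EKV = 45°  [△EKV]
3. ∠CKE = 45°  [C on ray KV]
4. ∠ECK = 85°  [△EKC]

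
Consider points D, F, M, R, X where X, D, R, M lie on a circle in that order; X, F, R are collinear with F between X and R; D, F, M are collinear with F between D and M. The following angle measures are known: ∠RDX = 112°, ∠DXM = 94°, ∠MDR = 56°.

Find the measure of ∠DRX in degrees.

∠DRX = 30°

1. ∠DRM = 86°  [cyclic XDRM, opposite ∠X+∠R]
2. ∠DMR = 38°  [△DRM]
3. ∠DXR = 38°  [same arc DR]
4. ∠DRX = 30°  [△XDR]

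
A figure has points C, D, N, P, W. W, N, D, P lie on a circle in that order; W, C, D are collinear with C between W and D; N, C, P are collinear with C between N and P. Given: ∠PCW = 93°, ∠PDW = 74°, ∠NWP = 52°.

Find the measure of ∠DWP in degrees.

∠DWP = 33°

1. ∠PNW = 74°  [same arc WP]
2. ∠NPW = 54°  [△WNP]
3. ∠DWP = 33°  [△WCP]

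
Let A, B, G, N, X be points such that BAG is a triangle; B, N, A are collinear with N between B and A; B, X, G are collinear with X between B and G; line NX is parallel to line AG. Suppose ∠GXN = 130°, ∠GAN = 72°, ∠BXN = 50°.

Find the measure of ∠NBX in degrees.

∠NBX = 58°

1. ∠BAG = 72°  [N on ray AB]
2. ∠AGB = 50°  [NX∥AG, corresponding at X]
3. ∠ABG = 58°  [△BAG]
4. ∠NBX = 58°  [N on BA, X on BG]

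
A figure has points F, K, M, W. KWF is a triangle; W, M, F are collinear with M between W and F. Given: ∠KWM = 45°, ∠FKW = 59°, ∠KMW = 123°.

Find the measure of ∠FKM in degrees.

1. ∠FWK = 45°  [M on ray WF]
2. ∠KFW = 76°  [△KWF]
3. ∠FMK = 57°  [linear pair at M on WF]
4. ∠KFM = 76°  [M on ray FW]
5. ∠FKM = 47°  [△KMF]

∠FKM = 47°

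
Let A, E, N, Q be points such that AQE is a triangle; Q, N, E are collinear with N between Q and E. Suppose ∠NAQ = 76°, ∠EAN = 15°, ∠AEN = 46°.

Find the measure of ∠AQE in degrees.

∠AQE = 43°

1. ∠ANE = 119°  [△ANE]
2. ∠ANQ = 61°  [linear pair at N on QE]
3. ∠AQN = 43°  [△AQN]
4. ∠AQE = 43°  [N on ray QE]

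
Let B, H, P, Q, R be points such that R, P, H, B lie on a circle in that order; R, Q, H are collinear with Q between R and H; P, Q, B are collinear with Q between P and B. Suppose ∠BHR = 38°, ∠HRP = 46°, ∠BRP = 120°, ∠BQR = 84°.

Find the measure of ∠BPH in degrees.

1. ∠HBP = 46°  [same arc PH]
2. ∠BHP = 60°  [cyclic RPHB, opposite ∠R+∠H]
3. ∠BPH = 74°  [△PHB]

∠BPH = 74°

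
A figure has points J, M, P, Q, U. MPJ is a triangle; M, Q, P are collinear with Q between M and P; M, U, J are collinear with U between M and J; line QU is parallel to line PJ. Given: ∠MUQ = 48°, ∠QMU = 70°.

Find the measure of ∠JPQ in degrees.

∠JPQ = 62°

1. ∠MQU = 62°  [△MQU]
2. ∠PQU = 118°  [linear pair at Q on MP]
3. ∠JPQ = 62°  [QU∥PJ, co-interior at P–Q]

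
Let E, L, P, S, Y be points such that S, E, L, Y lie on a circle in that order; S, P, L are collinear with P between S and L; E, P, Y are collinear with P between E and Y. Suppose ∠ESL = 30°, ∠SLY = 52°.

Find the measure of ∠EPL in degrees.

∠EPL = 82°

1. ∠SEY = 52°  [same arc SY]
2. ∠EPS = 98°  [△SPE]
3. ∠EPL = 82°  [linear pair at P on SL]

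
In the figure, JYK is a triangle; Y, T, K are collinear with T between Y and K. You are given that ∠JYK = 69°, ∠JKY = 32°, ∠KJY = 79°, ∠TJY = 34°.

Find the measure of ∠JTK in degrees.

1. ∠JYT = 69°  [T on ray YK]
2. ∠JTY = 77°  [△JYT]
3. ∠JTK = 103°  [linear pair at T on YK]

∠JTK = 103°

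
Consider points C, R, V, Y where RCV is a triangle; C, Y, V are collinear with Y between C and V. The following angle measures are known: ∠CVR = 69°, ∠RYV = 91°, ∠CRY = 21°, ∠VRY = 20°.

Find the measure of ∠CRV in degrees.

1. ∠CYR = 89°  [linear pair at Y on CV]
2. ∠RCY = 70°  [△RCY]
3. ∠RCV = 70°  [Y on ray CV]
4. ∠CRV = 41°  [△RCV]

∠CRV = 41°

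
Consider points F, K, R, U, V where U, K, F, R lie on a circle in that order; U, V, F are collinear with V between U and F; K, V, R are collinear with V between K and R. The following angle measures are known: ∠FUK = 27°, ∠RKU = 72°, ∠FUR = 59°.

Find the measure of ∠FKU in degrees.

1. ∠RFU = 72°  [same arc UR]
2. ∠FRU = 49°  [△UFR]
3. ∠FKU = 131°  [cyclic UKFR, opposite ∠K+∠R]

∠FKU = 131°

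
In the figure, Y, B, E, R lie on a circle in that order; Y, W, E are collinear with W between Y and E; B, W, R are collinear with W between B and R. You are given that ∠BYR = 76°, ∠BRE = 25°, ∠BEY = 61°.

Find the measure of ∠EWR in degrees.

∠EWR = 112°

1. ∠BER = 104°  [cyclic YBER, opposite ∠Y+∠E]
2. ∠EBR = 51°  [△BER]
3. ∠BRY = 61°  [same arc YB]
4. ∠EYR = 51°  [same arc ER]
5. ∠RWY = 68°  [△YWR]
6. ∠EWR = 112°  [linear pair at W on YE]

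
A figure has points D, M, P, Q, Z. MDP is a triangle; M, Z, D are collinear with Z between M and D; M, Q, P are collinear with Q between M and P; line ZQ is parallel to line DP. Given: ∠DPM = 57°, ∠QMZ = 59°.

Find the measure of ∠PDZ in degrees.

∠PDZ = 64°

1. ∠MQZ = 57°  [ZQ∥DP, corresponding at Q]
2. ∠MZQ = 64°  [△MZQ]
3. ∠DZQ = 116°  [linear pair at Z on MD]
4. ∠PDZ = 64°  [ZQ∥DP, co-interior at D–Z]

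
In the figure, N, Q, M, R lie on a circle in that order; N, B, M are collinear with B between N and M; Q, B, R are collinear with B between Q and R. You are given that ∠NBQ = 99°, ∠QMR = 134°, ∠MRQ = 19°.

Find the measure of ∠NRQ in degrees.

1. ∠MBR = 99°  [vertical angles at B]
2. ∠MQR = 27°  [△QMR]
3. ∠NBR = 81°  [linear pair at B on NM]
4. ∠MNR = 27°  [same arc MR]
5. ∠NRQ = 72°  [△NBR]

∠NRQ = 72°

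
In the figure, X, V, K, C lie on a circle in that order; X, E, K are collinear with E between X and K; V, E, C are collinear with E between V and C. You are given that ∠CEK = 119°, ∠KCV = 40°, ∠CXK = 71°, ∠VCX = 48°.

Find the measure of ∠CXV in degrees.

∠CXV = 111°

1. ∠VEX = 119°  [vertical angles at E]
2. ∠KXV = 40°  [same arc VK]
3. ∠CVX = 21°  [△XEV]
4. ∠CXV = 111°  [△XVC]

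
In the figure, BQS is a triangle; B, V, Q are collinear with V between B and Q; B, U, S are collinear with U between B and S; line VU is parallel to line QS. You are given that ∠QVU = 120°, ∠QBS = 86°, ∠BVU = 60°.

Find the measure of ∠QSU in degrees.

∠QSU = 34°

1. ∠UBV = 86°  [V on BQ, U on BS]
2. ∠BUV = 34°  [△BVU]
3. ∠SUV = 146°  [linear pair at U on BS]
4. ∠QSU = 34°  [VU∥QS, co-interior at S–U]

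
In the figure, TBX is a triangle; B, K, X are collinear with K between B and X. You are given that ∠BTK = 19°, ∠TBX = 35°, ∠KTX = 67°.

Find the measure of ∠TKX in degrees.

∠TKX = 54°

1. ∠KBT = 35°  [K on ray BX]
2. ∠BKT = 126°  [△TBK]
3. ∠TKX = 54°  [linear pair at K on BX]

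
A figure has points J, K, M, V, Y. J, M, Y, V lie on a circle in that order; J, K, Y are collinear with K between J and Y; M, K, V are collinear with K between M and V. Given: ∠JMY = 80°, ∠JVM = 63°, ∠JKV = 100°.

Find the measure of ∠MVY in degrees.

1. ∠JVY = 100°  [cyclic JMYV, opposite ∠M+∠V]
2. ∠VJY = 17°  [△JKV]
3. ∠VKY = 80°  [linear pair at K on JY]
4. ∠JYV = 63°  [△JYV]
5. ∠MVY = 37°  [△YKV]

∠MVY = 37°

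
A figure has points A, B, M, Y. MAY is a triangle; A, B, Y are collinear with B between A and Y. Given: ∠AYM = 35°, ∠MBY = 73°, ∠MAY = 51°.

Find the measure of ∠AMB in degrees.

1. ∠ABM = 107°  [linear pair at B on AY]
2. ∠BAM = 51°  [B on ray AY]
3. ∠AMB = 22°  [△MAB]

∠AMB = 22°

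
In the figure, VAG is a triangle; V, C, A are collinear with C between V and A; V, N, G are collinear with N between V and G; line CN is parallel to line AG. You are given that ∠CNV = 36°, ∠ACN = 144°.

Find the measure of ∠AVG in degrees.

∠AVG = 108°

1. ∠NCV = 36°  [linear pair at C on VA]
2. ∠CVN = 108°  [△VCN]
3. ∠AVG = 108°  [C on VA, N on VG]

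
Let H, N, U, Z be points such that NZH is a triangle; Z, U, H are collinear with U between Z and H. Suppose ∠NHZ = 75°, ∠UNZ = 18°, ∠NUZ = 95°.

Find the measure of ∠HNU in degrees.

∠HNU = 20°

1. ∠NHU = 75°  [U on ray HZ]
2. ∠HUN = 85°  [linear pair at U on ZH]
3. ∠HNU = 20°  [△NUH]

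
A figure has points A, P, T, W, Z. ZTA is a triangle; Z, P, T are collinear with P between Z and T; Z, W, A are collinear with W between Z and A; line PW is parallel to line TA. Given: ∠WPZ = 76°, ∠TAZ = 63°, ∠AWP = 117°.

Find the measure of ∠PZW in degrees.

∠PZW = 41°

1. ∠ATZ = 76°  [PW∥TA, corresponding at P]
2. ∠AZT = 41°  [△ZTA]
3. ∠PZW = 41°  [P on ZT, W on ZA]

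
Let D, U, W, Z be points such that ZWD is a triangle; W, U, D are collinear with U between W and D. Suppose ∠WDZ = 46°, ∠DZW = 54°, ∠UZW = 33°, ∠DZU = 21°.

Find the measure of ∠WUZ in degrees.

1. ∠UDZ = 46°  [U on ray DW]
2. ∠DUZ = 113°  [△ZUD]
3. ∠WUZ = 67°  [linear pair at U on WD]

∠WUZ = 67°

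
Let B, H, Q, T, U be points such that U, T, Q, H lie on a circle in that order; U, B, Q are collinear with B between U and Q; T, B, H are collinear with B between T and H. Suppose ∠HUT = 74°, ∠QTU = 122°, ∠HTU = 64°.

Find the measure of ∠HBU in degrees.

∠HBU = 80°

1. ∠THU = 42°  [△UTH]
2. ∠QHU = 58°  [cyclic UTQH, opposite ∠T+∠H]
3. ∠HQU = 64°  [same arc UH]
4. ∠HUQ = 58°  [△UQH]
5. ∠HBU = 80°  [△UBH]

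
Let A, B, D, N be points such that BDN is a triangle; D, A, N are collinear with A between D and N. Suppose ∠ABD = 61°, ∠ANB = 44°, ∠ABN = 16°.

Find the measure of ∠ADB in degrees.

1. ∠BAN = 120°  [△BAN]
2. ∠BAD = 60°  [linear pair at A on DN]
3. ∠ADB = 59°  [△BDA]

∠ADB = 59°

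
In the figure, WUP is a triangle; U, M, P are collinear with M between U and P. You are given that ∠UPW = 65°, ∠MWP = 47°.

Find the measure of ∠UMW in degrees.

∠UMW = 112°

1. ∠MPW = 65°  [M on ray PU]
2. ∠PMW = 68°  [△WMP]
3. ∠UMW = 112°  [linear pair at M on UP]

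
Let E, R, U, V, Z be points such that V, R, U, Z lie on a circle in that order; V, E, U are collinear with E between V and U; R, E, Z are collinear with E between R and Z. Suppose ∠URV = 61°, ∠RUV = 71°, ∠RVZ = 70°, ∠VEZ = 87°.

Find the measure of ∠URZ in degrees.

∠URZ = 22°

1. ∠RVU = 48°  [△VRU]
2. ∠RUZ = 110°  [cyclic VRUZ, opposite ∠V+∠U]
3. ∠RZU = 48°  [same arc RU]
4. ∠URZ = 22°  [△RUZ]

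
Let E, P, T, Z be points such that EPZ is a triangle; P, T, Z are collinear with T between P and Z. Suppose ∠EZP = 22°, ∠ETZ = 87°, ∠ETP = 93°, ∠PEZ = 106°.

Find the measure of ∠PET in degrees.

1. ∠EPZ = 52°  [△EPZ]
2. ∠EPT = 52°  [T on ray PZ]
3. ∠PET = 35°  [△EPT]

∠PET = 35°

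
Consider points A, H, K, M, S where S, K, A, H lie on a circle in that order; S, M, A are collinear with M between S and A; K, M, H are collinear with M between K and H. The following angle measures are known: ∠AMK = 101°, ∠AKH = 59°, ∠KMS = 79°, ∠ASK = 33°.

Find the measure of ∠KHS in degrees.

∠KHS = 20°

1. ∠HMS = 101°  [vertical angles at M]
2. ∠ASH = 59°  [same arc AH]
3. ∠KHS = 20°  [△SMH]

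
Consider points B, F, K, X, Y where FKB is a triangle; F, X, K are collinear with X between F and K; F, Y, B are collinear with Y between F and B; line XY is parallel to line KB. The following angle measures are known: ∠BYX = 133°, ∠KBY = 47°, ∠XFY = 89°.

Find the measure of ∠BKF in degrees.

∠BKF = 44°

1. ∠FBK = 47°  [Y on ray BF]
2. ∠BFK = 89°  [X on FK, Y on FB]
3. ∠BKF = 44°  [△FKB]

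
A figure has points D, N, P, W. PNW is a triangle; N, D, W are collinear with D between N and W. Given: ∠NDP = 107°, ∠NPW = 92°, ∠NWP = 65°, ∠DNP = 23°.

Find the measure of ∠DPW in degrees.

1. ∠PDW = 73°  [linear pair at D on NW]
2. ∠DWP = 65°  [D on ray WN]
3. ∠DPW = 42°  [△PDW]

∠DPW = 42°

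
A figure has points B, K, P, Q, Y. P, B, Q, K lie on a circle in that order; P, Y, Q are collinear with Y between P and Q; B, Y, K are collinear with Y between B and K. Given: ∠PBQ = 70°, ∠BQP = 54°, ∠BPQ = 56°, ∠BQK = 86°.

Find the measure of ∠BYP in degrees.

1. ∠BKP = 54°  [same arc PB]
2. ∠BPK = 94°  [cyclic PBQK, opposite ∠P+∠Q]
3. ∠KBP = 32°  [△PBK]
4. ∠BYP = 92°  [△PYB]

∠BYP = 92°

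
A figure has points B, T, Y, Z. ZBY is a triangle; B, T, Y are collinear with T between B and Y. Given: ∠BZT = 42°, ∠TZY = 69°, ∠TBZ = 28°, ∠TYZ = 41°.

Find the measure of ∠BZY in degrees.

∠BZY = 111°

1. ∠YBZ = 28°  [T on ray BY]
2. ∠BYZ = 41°  [T on ray YB]
3. ∠BZY = 111°  [△ZBY]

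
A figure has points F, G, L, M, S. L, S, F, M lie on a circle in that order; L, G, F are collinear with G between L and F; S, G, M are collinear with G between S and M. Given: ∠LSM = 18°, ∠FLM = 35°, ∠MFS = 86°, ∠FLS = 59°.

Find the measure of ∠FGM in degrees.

1. ∠LFM = 18°  [same arc LM]
2. ∠FSM = 35°  [same arc FM]
3. ∠FMS = 59°  [△SFM]
4. ∠FGM = 103°  [△FGM]

∠FGM = 103°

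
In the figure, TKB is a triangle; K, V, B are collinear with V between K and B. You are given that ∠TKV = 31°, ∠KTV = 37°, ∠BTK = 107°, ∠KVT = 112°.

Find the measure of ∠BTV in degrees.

∠BTV = 70°

1. ∠BKT = 31°  [V on ray KB]
2. ∠KBT = 42°  [△TKB]
3. ∠BVT = 68°  [linear pair at V on KB]
4. ∠TBV = 42°  [V on ray BK]
5. ∠BTV = 70°  [△TVB]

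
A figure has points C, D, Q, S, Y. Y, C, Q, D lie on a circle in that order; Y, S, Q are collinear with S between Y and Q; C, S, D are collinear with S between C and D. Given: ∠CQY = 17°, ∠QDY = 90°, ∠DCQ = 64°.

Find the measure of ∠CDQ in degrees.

1. ∠QCY = 90°  [cyclic YCQD, opposite ∠C+∠D]
2. ∠CYQ = 73°  [△YCQ]
3. ∠CDQ = 73°  [same arc CQ]

∠CDQ = 73°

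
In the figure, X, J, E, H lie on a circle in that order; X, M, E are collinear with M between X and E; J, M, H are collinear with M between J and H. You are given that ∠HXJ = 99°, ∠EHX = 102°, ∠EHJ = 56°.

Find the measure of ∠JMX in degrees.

∠JMX = 89°

1. ∠HEJ = 81°  [cyclic XJEH, opposite ∠X+∠E]
2. ∠EJX = 78°  [cyclic XJEH, opposite ∠J+∠H]
3. ∠EXJ = 56°  [same arc JE]
4. ∠EJH = 43°  [△JEH]
5. ∠JEX = 46°  [△XJE]
6. ∠EMJ = 91°  [△JME]
7. ∠JMX = 89°  [linear pair at M on XE]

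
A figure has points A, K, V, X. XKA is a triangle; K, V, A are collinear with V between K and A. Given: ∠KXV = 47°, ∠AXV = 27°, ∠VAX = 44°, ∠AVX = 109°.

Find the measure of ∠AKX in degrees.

1. ∠KVX = 71°  [linear pair at V on KA]
2. ∠VKX = 62°  [△XKV]
3. ∠AKX = 62°  [V on ray KA]

∠AKX = 62°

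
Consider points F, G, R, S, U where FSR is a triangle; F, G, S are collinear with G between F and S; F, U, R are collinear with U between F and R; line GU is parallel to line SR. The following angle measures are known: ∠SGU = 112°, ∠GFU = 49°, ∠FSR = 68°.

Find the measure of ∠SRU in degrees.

∠SRU = 63°

1. ∠RFS = 49°  [G on FS, U on FR]
2. ∠FRS = 63°  [△FSR]
3. ∠SRU = 63°  [U on ray RF]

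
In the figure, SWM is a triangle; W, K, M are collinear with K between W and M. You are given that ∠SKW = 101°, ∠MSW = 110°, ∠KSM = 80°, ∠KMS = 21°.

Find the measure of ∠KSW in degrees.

∠KSW = 30°

1. ∠SMW = 21°  [K on ray MW]
2. ∠MWS = 49°  [△SWM]
3. ∠KWS = 49°  [K on ray WM]
4. ∠KSW = 30°  [△SWK]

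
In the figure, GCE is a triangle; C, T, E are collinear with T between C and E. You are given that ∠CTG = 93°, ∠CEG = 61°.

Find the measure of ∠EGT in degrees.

∠EGT = 32°

1. ∠ETG = 87°  [linear pair at T on CE]
2. ∠GET = 61°  [T on ray EC]
3. ∠EGT = 32°  [△GTE]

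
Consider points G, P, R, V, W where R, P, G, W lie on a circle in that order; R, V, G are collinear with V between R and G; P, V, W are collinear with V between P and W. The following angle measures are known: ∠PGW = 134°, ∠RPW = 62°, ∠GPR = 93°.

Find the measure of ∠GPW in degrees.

∠GPW = 31°

1. ∠RGW = 62°  [same arc RW]
2. ∠GWR = 87°  [cyclic RPGW, opposite ∠P+∠W]
3. ∠GRW = 31°  [△RGW]
4. ∠GPW = 31°  [same arc GW]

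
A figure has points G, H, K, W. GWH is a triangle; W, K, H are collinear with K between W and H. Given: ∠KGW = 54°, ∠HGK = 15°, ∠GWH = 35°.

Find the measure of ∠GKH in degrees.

1. ∠GWK = 35°  [K on ray WH]
2. ∠GKW = 91°  [△GWK]
3. ∠GKH = 89°  [linear pair at K on WH]

∠GKH = 89°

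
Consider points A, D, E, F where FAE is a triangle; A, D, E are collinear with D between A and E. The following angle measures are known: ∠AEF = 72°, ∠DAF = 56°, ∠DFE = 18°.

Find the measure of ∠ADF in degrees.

1. ∠DEF = 72°  [D on ray EA]
2. ∠EDF = 90°  [△FDE]
3. ∠ADF = 90°  [linear pair at D on AE]

∠ADF = 90°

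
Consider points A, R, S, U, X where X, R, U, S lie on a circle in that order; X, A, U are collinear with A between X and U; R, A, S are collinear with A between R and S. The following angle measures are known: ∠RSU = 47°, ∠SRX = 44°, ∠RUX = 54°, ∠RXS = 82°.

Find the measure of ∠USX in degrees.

∠USX = 101°

1. ∠RXU = 47°  [same arc RU]
2. ∠URX = 79°  [△XRU]
3. ∠USX = 101°  [cyclic XRUS, opposite ∠R+∠S]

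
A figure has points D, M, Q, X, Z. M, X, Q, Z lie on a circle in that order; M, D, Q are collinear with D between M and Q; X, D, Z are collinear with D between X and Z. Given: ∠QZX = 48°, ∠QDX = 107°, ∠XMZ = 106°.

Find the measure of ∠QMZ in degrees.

∠QMZ = 58°

1. ∠XQZ = 74°  [cyclic MXQZ, opposite ∠M+∠Q]
2. ∠QXZ = 58°  [△XQZ]
3. ∠QMZ = 58°  [same arc QZ]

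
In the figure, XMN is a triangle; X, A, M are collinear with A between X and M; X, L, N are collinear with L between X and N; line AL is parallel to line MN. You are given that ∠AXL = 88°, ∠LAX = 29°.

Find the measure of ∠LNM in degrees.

1. ∠ALX = 63°  [△XAL]
2. ∠ALN = 117°  [linear pair at L on XN]
3. ∠LNM = 63°  [AL∥MN, co-interior at N–L]

∠LNM = 63°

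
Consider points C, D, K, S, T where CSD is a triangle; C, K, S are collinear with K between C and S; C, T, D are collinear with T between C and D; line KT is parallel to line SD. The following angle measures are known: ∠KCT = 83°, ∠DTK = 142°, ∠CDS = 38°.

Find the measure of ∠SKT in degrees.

1. ∠CTK = 38°  [linear pair at T on CD]
2. ∠CKT = 59°  [△CKT]
3. ∠SKT = 121°  [linear pair at K on CS]

∠SKT = 121°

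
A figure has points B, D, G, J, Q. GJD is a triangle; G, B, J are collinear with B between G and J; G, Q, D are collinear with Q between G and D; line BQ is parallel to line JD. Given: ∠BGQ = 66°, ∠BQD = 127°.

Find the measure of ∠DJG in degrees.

1. ∠BQG = 53°  [linear pair at Q on GD]
2. ∠GBQ = 61°  [△GBQ]
3. ∠DJG = 61°  [BQ∥JD, corresponding at B]

∠DJG = 61°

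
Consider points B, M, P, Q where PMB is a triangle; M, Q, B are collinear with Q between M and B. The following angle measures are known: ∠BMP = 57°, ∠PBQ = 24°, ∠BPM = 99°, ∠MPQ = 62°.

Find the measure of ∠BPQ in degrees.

1. ∠PMQ = 57°  [Q on ray MB]
2. ∠MQP = 61°  [△PMQ]
3. ∠BQP = 119°  [linear pair at Q on MB]
4. ∠BPQ = 37°  [△PQB]

∠BPQ = 37°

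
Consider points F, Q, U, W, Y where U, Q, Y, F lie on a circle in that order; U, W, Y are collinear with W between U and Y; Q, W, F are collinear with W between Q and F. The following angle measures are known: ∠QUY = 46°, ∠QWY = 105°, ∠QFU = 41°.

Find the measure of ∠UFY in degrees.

∠UFY = 87°

1. ∠QYU = 41°  [same arc UQ]
2. ∠UQY = 93°  [△UQY]
3. ∠UFY = 87°  [cyclic UQYF, opposite ∠Q+∠F]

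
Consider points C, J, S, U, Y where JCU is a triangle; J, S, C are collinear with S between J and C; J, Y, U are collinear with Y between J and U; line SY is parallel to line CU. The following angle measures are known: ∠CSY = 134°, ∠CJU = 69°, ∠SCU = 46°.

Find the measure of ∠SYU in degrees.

∠SYU = 115°

1. ∠JSY = 46°  [linear pair at S on JC]
2. ∠SJY = 69°  [S on JC, Y on JU]
3. ∠JYS = 65°  [△JSY]
4. ∠SYU = 115°  [linear pair at Y on JU]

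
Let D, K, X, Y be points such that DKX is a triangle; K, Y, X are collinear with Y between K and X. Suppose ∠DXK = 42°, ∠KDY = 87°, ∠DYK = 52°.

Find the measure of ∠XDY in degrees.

1. ∠DXY = 42°  [Y on ray XK]
2. ∠DYX = 128°  [linear pair at Y on KX]
3. ∠XDY = 10°  [△DYX]

∠XDY = 10°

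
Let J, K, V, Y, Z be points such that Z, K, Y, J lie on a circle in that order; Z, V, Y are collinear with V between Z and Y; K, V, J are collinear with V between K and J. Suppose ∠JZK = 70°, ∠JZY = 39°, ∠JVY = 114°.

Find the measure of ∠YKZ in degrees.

1. ∠JYK = 110°  [cyclic ZKYJ, opposite ∠Z+∠Y]
2. ∠JKY = 39°  [same arc YJ]
3. ∠KVZ = 114°  [vertical angles at V]
4. ∠KJY = 31°  [△KYJ]
5. ∠KVY = 66°  [linear pair at V on ZY]
6. ∠KZY = 31°  [same arc KY]
7. ∠KYZ = 75°  [△KVY]
8. ∠YKZ = 74°  [△ZKY]

∠YKZ = 74°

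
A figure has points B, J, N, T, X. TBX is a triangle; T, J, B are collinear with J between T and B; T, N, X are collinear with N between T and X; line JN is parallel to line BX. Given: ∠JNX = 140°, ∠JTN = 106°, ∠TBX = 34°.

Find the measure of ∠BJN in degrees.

∠BJN = 146°

1. ∠JNT = 40°  [linear pair at N on TX]
2. ∠NJT = 34°  [△TJN]
3. ∠BJN = 146°  [linear pair at J on TB]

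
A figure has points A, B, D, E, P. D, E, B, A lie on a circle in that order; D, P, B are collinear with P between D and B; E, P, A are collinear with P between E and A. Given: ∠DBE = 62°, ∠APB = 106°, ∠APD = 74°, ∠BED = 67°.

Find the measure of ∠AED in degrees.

∠AED = 23°

1. ∠BDE = 51°  [△DEB]
2. ∠DPE = 106°  [vertical angles at P]
3. ∠AED = 23°  [△DPE]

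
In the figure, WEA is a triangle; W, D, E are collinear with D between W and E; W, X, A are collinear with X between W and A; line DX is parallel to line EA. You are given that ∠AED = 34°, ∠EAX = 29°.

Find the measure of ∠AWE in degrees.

∠AWE = 117°

1. ∠AEW = 34°  [D on ray EW]
2. ∠EAW = 29°  [X on ray AW]
3. ∠AWE = 117°  [△WEA]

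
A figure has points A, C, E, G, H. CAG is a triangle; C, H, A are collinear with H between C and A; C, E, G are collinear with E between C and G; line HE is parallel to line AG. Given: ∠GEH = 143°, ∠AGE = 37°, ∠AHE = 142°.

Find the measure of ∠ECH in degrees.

1. ∠CEH = 37°  [linear pair at E on CG]
2. ∠CHE = 38°  [linear pair at H on CA]
3. ∠ECH = 105°  [△CHE]

∠ECH = 105°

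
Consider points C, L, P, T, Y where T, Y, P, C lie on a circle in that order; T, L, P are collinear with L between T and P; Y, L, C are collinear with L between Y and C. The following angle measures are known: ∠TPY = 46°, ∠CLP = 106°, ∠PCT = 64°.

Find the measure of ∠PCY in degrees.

∠PCY = 18°

1. ∠PYT = 116°  [cyclic TYPC, opposite ∠Y+∠C]
2. ∠PTY = 18°  [△TYP]
3. ∠PCY = 18°  [same arc YP]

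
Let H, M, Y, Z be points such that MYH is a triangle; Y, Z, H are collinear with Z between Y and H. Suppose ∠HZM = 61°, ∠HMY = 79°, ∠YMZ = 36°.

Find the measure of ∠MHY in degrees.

1. ∠MZY = 119°  [linear pair at Z on YH]
2. ∠MYZ = 25°  [△MYZ]
3. ∠HYM = 25°  [Z on ray YH]
4. ∠MHY = 76°  [△MYH]

∠MHY = 76°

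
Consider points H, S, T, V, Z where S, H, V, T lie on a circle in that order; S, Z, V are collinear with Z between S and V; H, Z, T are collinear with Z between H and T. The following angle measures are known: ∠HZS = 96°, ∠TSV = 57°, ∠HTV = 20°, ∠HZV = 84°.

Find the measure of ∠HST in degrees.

1. ∠THV = 57°  [same arc VT]
2. ∠HVT = 103°  [△HVT]
3. ∠HST = 77°  [cyclic SHVT, opposite ∠S+∠V]

∠HST = 77°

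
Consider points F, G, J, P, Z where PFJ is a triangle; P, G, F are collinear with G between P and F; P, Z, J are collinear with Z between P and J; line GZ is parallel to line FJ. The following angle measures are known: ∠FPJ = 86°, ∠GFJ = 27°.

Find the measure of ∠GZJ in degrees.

1. ∠JFP = 27°  [G on ray FP]
2. ∠FJP = 67°  [△PFJ]
3. ∠GZP = 67°  [GZ∥FJ, corresponding at Z]
4. ∠GZJ = 113°  [linear pair at Z on PJ]

∠GZJ = 113°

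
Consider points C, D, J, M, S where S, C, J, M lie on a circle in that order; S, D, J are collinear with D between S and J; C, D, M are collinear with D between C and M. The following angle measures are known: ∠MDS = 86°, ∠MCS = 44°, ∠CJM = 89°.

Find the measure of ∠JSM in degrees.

∠JSM = 49°

1. ∠CSM = 91°  [cyclic SCJM, opposite ∠S+∠J]
2. ∠CMS = 45°  [△SCM]
3. ∠JSM = 49°  [△SDM]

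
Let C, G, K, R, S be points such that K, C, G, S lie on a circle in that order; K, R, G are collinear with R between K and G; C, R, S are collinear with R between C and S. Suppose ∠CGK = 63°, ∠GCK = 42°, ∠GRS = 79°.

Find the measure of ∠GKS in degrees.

1. ∠CSK = 63°  [same arc KC]
2. ∠KRS = 101°  [linear pair at R on KG]
3. ∠GKS = 16°  [△KRS]

∠GKS = 16°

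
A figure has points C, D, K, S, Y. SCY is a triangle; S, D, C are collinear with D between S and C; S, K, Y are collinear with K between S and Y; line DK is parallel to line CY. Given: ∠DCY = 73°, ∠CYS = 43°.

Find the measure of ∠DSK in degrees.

1. ∠SCY = 73°  [D on ray CS]
2. ∠CSY = 64°  [△SCY]
3. ∠DSK = 64°  [D on SC, K on SY]

∠DSK = 64°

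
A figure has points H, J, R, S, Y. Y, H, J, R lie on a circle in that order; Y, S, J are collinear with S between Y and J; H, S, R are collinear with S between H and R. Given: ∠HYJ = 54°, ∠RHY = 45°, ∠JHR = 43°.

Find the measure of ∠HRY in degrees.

1. ∠HRJ = 54°  [same arc HJ]
2. ∠HJR = 83°  [△HJR]
3. ∠HYR = 97°  [cyclic YHJR, opposite ∠Y+∠J]
4. ∠HRY = 38°  [△YHR]

∠HRY = 38°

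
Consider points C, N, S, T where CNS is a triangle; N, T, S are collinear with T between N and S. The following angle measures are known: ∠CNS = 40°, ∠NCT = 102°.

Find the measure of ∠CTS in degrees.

∠CTS = 142°

1. ∠CNT = 40°  [T on ray NS]
2. ∠CTN = 38°  [△CNT]
3. ∠CTS = 142°  [linear pair at T on NS]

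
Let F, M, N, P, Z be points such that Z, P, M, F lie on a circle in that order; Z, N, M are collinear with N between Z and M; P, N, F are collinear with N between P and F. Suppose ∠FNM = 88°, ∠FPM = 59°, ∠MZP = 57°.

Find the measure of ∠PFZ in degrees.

1. ∠FNZ = 92°  [linear pair at N on ZM]
2. ∠FZM = 59°  [same arc MF]
3. ∠PFZ = 29°  [△ZNF]

∠PFZ = 29°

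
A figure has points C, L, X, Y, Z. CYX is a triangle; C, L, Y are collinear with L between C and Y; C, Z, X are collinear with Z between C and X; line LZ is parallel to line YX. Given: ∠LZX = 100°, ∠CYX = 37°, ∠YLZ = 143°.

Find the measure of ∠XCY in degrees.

∠XCY = 63°

1. ∠CZL = 80°  [linear pair at Z on CX]
2. ∠CLZ = 37°  [LZ∥YX, corresponding at L]
3. ∠LCZ = 63°  [△CLZ]
4. ∠XCY = 63°  [L on CY, Z on CX]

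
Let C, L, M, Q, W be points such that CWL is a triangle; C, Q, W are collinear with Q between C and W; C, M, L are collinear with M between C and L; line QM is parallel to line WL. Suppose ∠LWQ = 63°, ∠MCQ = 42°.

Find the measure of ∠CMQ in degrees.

1. ∠CWL = 63°  [Q on ray WC]
2. ∠LCW = 42°  [Q on CW, M on CL]
3. ∠CLW = 75°  [△CWL]
4. ∠CMQ = 75°  [QM∥WL, corresponding at M]

∠CMQ = 75°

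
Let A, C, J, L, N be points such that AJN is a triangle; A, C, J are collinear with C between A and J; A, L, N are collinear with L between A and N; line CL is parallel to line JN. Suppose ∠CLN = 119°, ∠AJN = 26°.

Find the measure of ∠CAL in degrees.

∠CAL = 93°

1. ∠ALC = 61°  [linear pair at L on AN]
2. ∠ACL = 26°  [CL∥JN, corresponding at C]
3. ∠CAL = 93°  [△ACL]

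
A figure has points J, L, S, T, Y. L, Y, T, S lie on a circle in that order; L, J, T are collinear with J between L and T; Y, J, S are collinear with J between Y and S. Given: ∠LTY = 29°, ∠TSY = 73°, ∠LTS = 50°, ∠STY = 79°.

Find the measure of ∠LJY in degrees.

∠LJY = 57°

1. ∠TLY = 73°  [same arc YT]
2. ∠LYS = 50°  [same arc LS]
3. ∠LJY = 57°  [△LJY]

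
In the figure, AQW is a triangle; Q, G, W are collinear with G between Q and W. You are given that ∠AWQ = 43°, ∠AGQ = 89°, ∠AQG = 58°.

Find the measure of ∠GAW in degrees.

1. ∠AWG = 43°  [G on ray WQ]
2. ∠AGW = 91°  [linear pair at G on QW]
3. ∠GAW = 46°  [△AGW]

∠GAW = 46°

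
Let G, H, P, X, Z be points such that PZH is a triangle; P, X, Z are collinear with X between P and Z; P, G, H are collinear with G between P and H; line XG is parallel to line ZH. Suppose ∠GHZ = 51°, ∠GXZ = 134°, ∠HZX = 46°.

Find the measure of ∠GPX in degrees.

∠GPX = 83°

1. ∠PHZ = 51°  [G on ray HP]
2. ∠GXP = 46°  [linear pair at X on PZ]
3. ∠PGX = 51°  [XG∥ZH, corresponding at G]
4. ∠GPX = 83°  [△PXG]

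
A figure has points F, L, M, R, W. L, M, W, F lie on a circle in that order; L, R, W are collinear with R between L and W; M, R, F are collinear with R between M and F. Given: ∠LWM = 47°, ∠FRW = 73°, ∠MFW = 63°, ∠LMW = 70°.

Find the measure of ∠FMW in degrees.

∠FMW = 26°

1. ∠LFM = 47°  [same arc LM]
2. ∠FRL = 107°  [linear pair at R on LW]
3. ∠FLW = 26°  [△LRF]
4. ∠FMW = 26°  [same arc WF]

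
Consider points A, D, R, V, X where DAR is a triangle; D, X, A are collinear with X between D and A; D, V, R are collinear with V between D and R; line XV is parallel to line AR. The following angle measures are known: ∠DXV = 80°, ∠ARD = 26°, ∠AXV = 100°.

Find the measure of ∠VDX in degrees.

∠VDX = 74°

1. ∠DAR = 80°  [XV∥AR, corresponding at X]
2. ∠ADR = 74°  [△DAR]
3. ∠VDX = 74°  [X on DA, V on DR]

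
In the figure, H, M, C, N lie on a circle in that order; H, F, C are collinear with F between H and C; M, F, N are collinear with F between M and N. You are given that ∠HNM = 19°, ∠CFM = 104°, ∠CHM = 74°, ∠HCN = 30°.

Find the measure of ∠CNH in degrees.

1. ∠HCM = 19°  [same arc HM]
2. ∠CMH = 87°  [△HMC]
3. ∠CNH = 93°  [cyclic HMCN, opposite ∠M+∠N]

∠CNH = 93°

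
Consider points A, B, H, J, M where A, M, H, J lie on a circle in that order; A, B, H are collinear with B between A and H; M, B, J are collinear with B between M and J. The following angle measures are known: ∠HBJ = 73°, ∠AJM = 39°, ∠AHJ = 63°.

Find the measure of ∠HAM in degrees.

1. ∠ABM = 73°  [vertical angles at B]
2. ∠AMJ = 63°  [same arc AJ]
3. ∠HAM = 44°  [△ABM]

∠HAM = 44°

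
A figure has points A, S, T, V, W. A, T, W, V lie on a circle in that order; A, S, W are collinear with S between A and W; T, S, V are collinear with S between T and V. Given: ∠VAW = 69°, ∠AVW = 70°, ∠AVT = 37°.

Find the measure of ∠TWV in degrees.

1. ∠AWV = 41°  [△AWV]
2. ∠ATV = 41°  [same arc AV]
3. ∠TAV = 102°  [△ATV]
4. ∠TWV = 78°  [cyclic ATWV, opposite ∠A+∠W]

∠TWV = 78°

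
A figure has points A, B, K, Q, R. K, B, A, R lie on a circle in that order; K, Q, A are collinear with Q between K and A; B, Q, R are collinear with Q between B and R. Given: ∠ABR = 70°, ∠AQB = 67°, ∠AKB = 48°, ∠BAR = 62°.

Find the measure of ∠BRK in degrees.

1. ∠AKR = 70°  [same arc AR]
2. ∠KQR = 67°  [vertical angles at Q]
3. ∠BRK = 43°  [△KQR]

∠BRK = 43°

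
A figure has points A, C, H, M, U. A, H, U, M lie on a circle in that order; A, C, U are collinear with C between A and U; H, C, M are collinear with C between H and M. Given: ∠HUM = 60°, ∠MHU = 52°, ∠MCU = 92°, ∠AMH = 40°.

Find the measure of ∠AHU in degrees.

1. ∠HMU = 68°  [△HUM]
2. ∠AUH = 40°  [same arc AH]
3. ∠HAU = 68°  [same arc HU]
4. ∠AHU = 72°  [△AHU]

∠AHU = 72°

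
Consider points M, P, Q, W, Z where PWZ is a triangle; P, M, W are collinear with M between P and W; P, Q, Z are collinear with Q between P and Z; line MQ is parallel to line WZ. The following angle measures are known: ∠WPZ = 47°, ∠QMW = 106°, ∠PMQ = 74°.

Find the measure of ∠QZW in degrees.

∠QZW = 59°

1. ∠MPQ = 47°  [M on PW, Q on PZ]
2. ∠MQP = 59°  [△PMQ]
3. ∠MQZ = 121°  [linear pair at Q on PZ]
4. ∠QZW = 59°  [MQ∥WZ, co-interior at Z–Q]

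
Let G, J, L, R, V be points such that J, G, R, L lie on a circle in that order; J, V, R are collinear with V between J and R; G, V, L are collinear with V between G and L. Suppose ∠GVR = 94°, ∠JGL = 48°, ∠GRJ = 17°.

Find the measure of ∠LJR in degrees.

1. ∠JVL = 94°  [vertical angles at V]
2. ∠GLJ = 17°  [same arc JG]
3. ∠LJR = 69°  [△JVL]

∠LJR = 69°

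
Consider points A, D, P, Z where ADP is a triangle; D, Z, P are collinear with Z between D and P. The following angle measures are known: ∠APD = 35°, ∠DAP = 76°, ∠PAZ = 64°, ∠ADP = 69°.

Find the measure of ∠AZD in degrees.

∠AZD = 99°

1. ∠APZ = 35°  [Z on ray PD]
2. ∠AZP = 81°  [△AZP]
3. ∠AZD = 99°  [linear pair at Z on DP]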